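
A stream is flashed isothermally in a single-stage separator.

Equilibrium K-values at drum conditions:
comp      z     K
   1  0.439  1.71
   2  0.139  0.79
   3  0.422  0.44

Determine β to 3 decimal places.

β = 0.131

Material balance + equilibrium reduce to Σ zᵢ(Kᵢ−1)/(1+β(Kᵢ−1)) = 0.
g(0) = ΣzᵢKᵢ − 1 = 0.046 and g(1) = 1 − Σzᵢ/Kᵢ = -0.392, so a root lies in (0, 1).
Newton–Raphson from β = 0.43:
  β = 0.430: g = -0.1046, g' = -0.367 → β = 0.145
  β = 0.145: g = -0.0047, g' = -0.345 → β = 0.131
Converged at β = 0.131.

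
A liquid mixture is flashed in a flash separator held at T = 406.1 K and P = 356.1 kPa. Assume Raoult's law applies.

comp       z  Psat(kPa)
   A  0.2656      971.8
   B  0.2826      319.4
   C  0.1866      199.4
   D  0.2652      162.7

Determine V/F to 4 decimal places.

Raoult's law: Kᵢ = Pᵢˢᵃᵗ/P = Pᵢˢᵃᵗ/356.1.
  K_A = 971.8/356.1 = 2.729009, K_B = 319.4/356.1 = 0.896939, K_C = 199.4/356.1 = 0.559955, K_D = 162.7/356.1 = 0.456894
Newton–Raphson from V/F = 0.5:
  V/F = 0.5000: g = -0.08741, g' = -0.4385 → V/F = 0.3007
  V/F = 0.3007: g = 0.00531, g' = -0.5066 → V/F = 0.3112
Converged at V/F = 0.3112.

V/F = 0.3112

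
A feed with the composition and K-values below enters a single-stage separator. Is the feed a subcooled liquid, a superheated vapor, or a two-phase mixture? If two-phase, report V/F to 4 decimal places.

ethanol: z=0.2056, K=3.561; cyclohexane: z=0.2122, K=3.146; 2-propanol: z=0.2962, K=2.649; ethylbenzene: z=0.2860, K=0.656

ΣzᵢKᵢ = 2.3720; Σzᵢ/Kᵢ = 0.6730.
Since Σzᵢ/Kᵢ < 1 the mixture is above its dew point — single vapor phase.

superheated vapor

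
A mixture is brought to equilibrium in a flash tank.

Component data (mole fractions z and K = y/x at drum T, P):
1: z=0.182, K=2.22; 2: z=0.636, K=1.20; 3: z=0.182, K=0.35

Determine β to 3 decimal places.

Rachford–Rice: g(β) = Σ zᵢ(Kᵢ−1)/(1+β(Kᵢ−1)) = 0.
g(0) = ΣzᵢKᵢ − 1 = 0.231 and g(1) = 1 − Σzᵢ/Kᵢ = -0.132, so a root lies in (0, 1).
Newton iteration, β⁰ = 0.5:
  β = 0.500: g = 0.0783, g' = -0.294 → β = 0.766
  β = 0.766: g = -0.0105, g' = -0.397 → β = 0.739
Converged at β = 0.739.

β = 0.739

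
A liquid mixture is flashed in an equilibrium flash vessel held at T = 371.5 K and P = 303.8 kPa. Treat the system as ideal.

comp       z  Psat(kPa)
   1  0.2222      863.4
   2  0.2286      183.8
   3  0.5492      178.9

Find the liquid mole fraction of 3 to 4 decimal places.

x_3 = 0.5788

Raoult's law: Kᵢ = Pᵢˢᵃᵗ/P = Pᵢˢᵃᵗ/303.8.
  K_1 = 863.4/303.8 = 2.842001, K_2 = 183.8/303.8 = 0.605003, K_3 = 178.9/303.8 = 0.588874
Let ψ = V/F and solve Σ zᵢ(Kᵢ−1)/(1+ψ(Kᵢ−1)) = 0.
Feasibility: ΣzᵢKᵢ = 1.0932, Σzᵢ/Kᵢ = 1.3887 — both > 1, two phases present.
Newton–Raphson from ψ = 0.5:
  ψ = 0.5000: g = -0.18367, g' = -0.4068 → ψ = 0.0485
  ψ = 0.0485: g = 0.05331, g' = -0.7691 → ψ = 0.1178
  ψ = 0.1178: g = 0.00435, g' = -0.6508 → ψ = 0.1245
Converged at ψ = 0.1245.
Compositions from xᵢ = zᵢ/(1+ψ(Kᵢ−1)), yᵢ = Kᵢxᵢ:
  1: x = 0.1807, y = 0.5137
  2: x = 0.2404, y = 0.1455
  3: x = 0.5788, y = 0.3409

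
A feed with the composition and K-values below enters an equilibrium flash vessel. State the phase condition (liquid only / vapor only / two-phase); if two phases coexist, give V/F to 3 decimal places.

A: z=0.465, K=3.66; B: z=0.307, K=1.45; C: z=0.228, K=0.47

vapor only

ΣzᵢKᵢ = 2.254; Σzᵢ/Kᵢ = 0.824.
Since Σzᵢ/Kᵢ < 1 the mixture is above its dew point — single vapor phase.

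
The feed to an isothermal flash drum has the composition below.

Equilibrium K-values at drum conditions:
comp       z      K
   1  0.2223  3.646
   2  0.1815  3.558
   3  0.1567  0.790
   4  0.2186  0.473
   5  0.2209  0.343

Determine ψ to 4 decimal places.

ψ = 0.5570

Iterate (Newton) starting at ψ = 0.5:
  ψ = 0.5000: g = 0.04761, g' = -0.8491 → ψ = 0.5561
  ψ = 0.5561: g = 0.00077, g' = -0.8243 → ψ = 0.5570
Converged at ψ = 0.5570.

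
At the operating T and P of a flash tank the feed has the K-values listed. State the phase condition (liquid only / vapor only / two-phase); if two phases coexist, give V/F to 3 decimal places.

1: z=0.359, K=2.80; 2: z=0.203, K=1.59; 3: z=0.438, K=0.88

vapor only

ΣzᵢKᵢ = 1.713; Σzᵢ/Kᵢ = 0.754.
Since Σzᵢ/Kᵢ < 1 the mixture is above its dew point — single vapor phase.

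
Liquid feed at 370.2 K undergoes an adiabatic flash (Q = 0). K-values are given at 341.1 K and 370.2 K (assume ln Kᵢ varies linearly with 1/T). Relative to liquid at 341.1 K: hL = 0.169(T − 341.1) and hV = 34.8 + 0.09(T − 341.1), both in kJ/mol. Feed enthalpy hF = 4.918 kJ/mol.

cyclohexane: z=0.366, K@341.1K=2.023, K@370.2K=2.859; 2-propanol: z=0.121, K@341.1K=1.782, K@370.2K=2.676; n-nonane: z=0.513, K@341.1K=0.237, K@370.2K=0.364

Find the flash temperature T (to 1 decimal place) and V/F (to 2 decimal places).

Adiabatic flash: solve Rachford–Rice at each trial T, then check hF = ψ·hV(T) + (1−ψ)·hL(T).
  T = 341.1 K: K = (2.023, 1.782, 0.237), RR gives ψ = 0.105, H_out = 3.656 kJ/mol
  T = 370.2 K: K = (2.859, 2.676, 0.364), RR gives ψ = 0.483, H_out = 20.603 kJ/mol
  T = 355.6 K: K = (2.421, 2.200, 0.296), RR gives ψ = 0.316, H_out = 13.075 kJ/mol
  T = 348.4 K: K = (2.218, 1.986, 0.266), RR gives ψ = 0.221, H_out = 8.782 kJ/mol
  T = 344.8 K: K = (2.121, 1.884, 0.251), RR gives ψ = 0.167, H_out = 6.377 kJ/mol
  T = 343.0 K: K = (2.073, 1.834, 0.244), RR gives ψ = 0.138, H_out = 5.089 kJ/mol
Linear interpolation between T = 341.1 (H_out = 3.656) and T = 343.0 (H_out = 5.089) on hF = 4.918 gives T ≈ 342.8 K, at which ψ = 0.13.

T = 342.8 K, V/F = 0.13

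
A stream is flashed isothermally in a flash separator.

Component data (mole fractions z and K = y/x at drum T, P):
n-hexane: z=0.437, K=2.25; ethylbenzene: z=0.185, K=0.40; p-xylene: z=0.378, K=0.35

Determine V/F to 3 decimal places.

Newton iteration, V/F⁰ = 0.39:
  V/F = 0.390: g = -0.1068, g' = -0.709 → V/F = 0.239
Converged at V/F = 0.239.

V/F = 0.239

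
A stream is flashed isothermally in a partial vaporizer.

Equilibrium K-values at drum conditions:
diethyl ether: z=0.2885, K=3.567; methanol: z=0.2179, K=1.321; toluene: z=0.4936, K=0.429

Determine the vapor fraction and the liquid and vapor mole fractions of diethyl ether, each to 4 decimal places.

ψ = 0.4859, x_diethyl ether = 0.1284, y_diethyl ether = 0.4579

Let ψ = V/F and solve Σ zᵢ(Kᵢ−1)/(1+ψ(Kᵢ−1)) = 0.
g(0) = ΣzᵢKᵢ − 1 = 0.5287 and g(1) = 1 − Σzᵢ/Kᵢ = -0.3964, so a root lies in (0, 1).
Newton–Raphson from ψ = 0.5:
  ψ = 0.5000: g = -0.00988, g' = -0.6965 → ψ = 0.4858
  ψ = 0.4858: g = 0.00003, g' = -0.7015 → ψ = 0.4859
Converged at ψ = 0.4859.
Compositions from xᵢ = zᵢ/(1+ψ(Kᵢ−1)), yᵢ = Kᵢxᵢ:
  diethyl ether: x = 0.1284, y = 0.4579
  methanol: x = 0.1885, y = 0.2490
  toluene: x = 0.6831, y = 0.2931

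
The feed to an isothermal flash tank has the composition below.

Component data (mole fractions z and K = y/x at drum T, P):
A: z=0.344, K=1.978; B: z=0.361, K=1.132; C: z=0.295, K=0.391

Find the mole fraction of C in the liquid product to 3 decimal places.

x_C = 0.436

Rachford–Rice: g(ψ) = Σ zᵢ(Kᵢ−1)/(1+ψ(Kᵢ−1)) = 0.
g(0) = ΣzᵢKᵢ − 1 = 0.204 and g(1) = 1 − Σzᵢ/Kᵢ = -0.247, so a root lies in (0, 1).
Newton iteration, ψ⁰ = 0.5:
  ψ = 0.500: g = 0.0123, g' = -0.380 → ψ = 0.532
Converged at ψ = 0.532.
Compositions from xᵢ = zᵢ/(1+ψ(Kᵢ−1)), yᵢ = Kᵢxᵢ:
  A: x = 0.226, y = 0.448
  B: x = 0.337, y = 0.382
  C: x = 0.436, y = 0.171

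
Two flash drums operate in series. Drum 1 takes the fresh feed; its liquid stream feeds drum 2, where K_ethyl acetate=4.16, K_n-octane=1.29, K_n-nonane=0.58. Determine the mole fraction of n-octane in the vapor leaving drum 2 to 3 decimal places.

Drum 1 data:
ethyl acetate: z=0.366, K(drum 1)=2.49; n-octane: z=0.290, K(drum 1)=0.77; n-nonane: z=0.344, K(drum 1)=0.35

y_n-octane (drum 2) = 0.328

Drum 1:
Let ψ₁ = V/F and solve Σ zᵢ(Kᵢ−1)/(1+ψ₁(Kᵢ−1)) = 0.
Check two-phase: ΣzᵢKᵢ = 1.255 > 1 and Σzᵢ/Kᵢ = 1.506 > 1, so g(0) = 0.255 > 0 and g(1) = -0.506 < 0.
Iterate (Newton) starting at ψ₁ = 0.5:
  ψ₁ = 0.500: g = -0.0941, g' = -0.605 → ψ₁ = 0.345
  ψ₁ = 0.345: g = -0.0002, g' = -0.614 → ψ₁ = 0.344
Converged at ψ₁ = 0.344.
Drum-1 compositions:
  ethyl acetate: x = 0.242, y = 0.602
  n-octane: x = 0.315, y = 0.242
  n-nonane: x = 0.443, y = 0.155
Drum-2 feed = drum-1 liquid: z₂ = (0.2419, 0.3149, 0.4431).
Drum 2:
Rachford–Rice: g(ψ₂) = Σ zᵢ(Kᵢ−1)/(1+ψ₂(Kᵢ−1)) = 0.
g(0) = ΣzᵢKᵢ − 1 = 0.670 and g(1) = 1 − Σzᵢ/Kᵢ = -0.066, so a root lies in (0, 1).
Iterate (Newton) starting at ψ₂ = 0.5:
  ψ₂ = 0.500: g = 0.1405, g' = -0.508 → ψ₂ = 0.776
  ψ₂ = 0.776: g = 0.0198, g' = -0.392 → ψ₂ = 0.827
Converged at ψ₂ = 0.827.
  ethyl acetate: x = 0.067, y = 0.278
  n-octane: x = 0.254, y = 0.328
  n-nonane: x = 0.679, y = 0.394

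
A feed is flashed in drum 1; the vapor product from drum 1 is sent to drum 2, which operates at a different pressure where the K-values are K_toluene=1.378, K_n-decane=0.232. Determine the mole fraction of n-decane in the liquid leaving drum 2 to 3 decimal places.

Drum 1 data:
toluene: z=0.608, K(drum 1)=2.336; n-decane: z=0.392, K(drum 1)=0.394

Drum 1:
Rachford–Rice: g(ψ₁) = Σ zᵢ(Kᵢ−1)/(1+ψ₁(Kᵢ−1)) = 0.
Check two-phase: ΣzᵢKᵢ = 1.575 > 1 and Σzᵢ/Kᵢ = 1.255 > 1, so g(0) = 0.575 > 0 and g(1) = -0.255 < 0.
Binary case is linear: z₁(K₁−1)(1+ψ₁(K₂−1)) + z₂(K₂−1)(1+ψ₁(K₁−1)) = 0
⇒ ψ₁ = [z₁(K₁−1)+z₂(K₂−1)] / [−(K₁−1)(K₂−1)] = 0.5747/0.8096 = 0.710
Drum-1 compositions:
  toluene: x = 0.312, y = 0.729
  n-decane: x = 0.688, y = 0.271
Drum-2 feed = drum-1 vapor: z₂ = (0.7289, 0.2711).
Drum 2:
Material balance + equilibrium reduce to Σ zᵢ(Kᵢ−1)/(1+ψ₂(Kᵢ−1)) = 0.
Feasibility: ΣzᵢKᵢ = 1.067, Σzᵢ/Kᵢ = 1.697 — both > 1, two phases present.
Newton–Raphson from ψ₂ = 0.53:
  ψ₂ = 0.530: g = -0.1215, g' = -0.527 → ψ₂ = 0.299
  ψ₂ = 0.299: g = -0.0228, g' = -0.354 → ψ₂ = 0.235
  ψ₂ = 0.235: g = -0.0009, g' = -0.326 → ψ₂ = 0.232
Converged at ψ₂ = 0.232.
  toluene: x = 0.670, y = 0.923
  n-decane: x = 0.330, y = 0.077

x_n-decane (drum 2) = 0.330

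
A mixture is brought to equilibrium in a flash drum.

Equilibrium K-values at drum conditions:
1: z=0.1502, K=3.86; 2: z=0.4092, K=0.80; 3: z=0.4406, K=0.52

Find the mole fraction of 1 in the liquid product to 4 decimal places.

Let ψ = V/F and solve Σ zᵢ(Kᵢ−1)/(1+ψ(Kᵢ−1)) = 0.
g(0) = ΣzᵢKᵢ − 1 = 0.1362 and g(1) = 1 − Σzᵢ/Kᵢ = -0.3977, so a root lies in (0, 1).
Iterate (Newton) starting at ψ = 0.5:
  ψ = 0.5000: g = -0.19243, g' = -0.4040 → ψ = 0.0237
  ψ = 0.0237: g = 0.10613, g' = -1.1979 → ψ = 0.1123
  ψ = 0.1123: g = 0.01787, g' = -0.8343 → ψ = 0.1337
  ψ = 0.1337: g = 0.00064, g' = -0.7760 → ψ = 0.1346
Converged at ψ = 0.1346.
Compositions from xᵢ = zᵢ/(1+ψ(Kᵢ−1)), yᵢ = Kᵢxᵢ:
  1: x = 0.1085, y = 0.4187
  2: x = 0.4205, y = 0.3364
  3: x = 0.4710, y = 0.2449

x_1 = 0.1085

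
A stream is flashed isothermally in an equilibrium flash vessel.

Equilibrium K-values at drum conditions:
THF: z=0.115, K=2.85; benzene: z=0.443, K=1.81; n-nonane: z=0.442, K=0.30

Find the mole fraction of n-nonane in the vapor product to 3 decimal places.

y_n-nonane = 0.175

Newton iteration, ψ⁰ = 0.5:
  ψ = 0.500: g = -0.1101, g' = -0.766 → ψ = 0.356
  ψ = 0.356: g = -0.0055, g' = -0.702 → ψ = 0.348
Converged at ψ = 0.348.
Compositions from xᵢ = zᵢ/(1+ψ(Kᵢ−1)), yᵢ = Kᵢxᵢ:
  THF: x = 0.070, y = 0.199
  benzene: x = 0.345, y = 0.625
  n-nonane: x = 0.585, y = 0.175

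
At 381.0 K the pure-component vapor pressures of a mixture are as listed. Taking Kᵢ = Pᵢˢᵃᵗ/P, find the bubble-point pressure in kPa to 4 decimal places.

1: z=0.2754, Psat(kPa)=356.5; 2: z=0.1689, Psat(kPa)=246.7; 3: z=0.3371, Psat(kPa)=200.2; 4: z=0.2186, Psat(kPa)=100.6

Pbub = 229.3263 kPa

At the bubble point ψ → 0, so ΣzᵢKᵢ = 1 with Kᵢ = Pᵢˢᵃᵗ/P ⇒ P = ΣzᵢPᵢˢᵃᵗ.
P = 0.2754·356.5 + 0.1689·246.7 + 0.3371·200.2 + 0.2186·100.6 = 229.3263 kPa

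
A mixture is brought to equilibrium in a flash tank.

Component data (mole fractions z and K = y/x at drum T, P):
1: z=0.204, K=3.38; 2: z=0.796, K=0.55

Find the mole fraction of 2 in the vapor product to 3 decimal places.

y_2 = 0.463

Binary case is linear: z₁(K₁−1)(1+β(K₂−1)) + z₂(K₂−1)(1+β(K₁−1)) = 0
⇒ β = [z₁(K₁−1)+z₂(K₂−1)] / [−(K₁−1)(K₂−1)] = 0.1273/1.0710 = 0.119
Compositions from xᵢ = zᵢ/(1+β(Kᵢ−1)), yᵢ = Kᵢxᵢ:
  1: x = 0.159, y = 0.537
  2: x = 0.841, y = 0.463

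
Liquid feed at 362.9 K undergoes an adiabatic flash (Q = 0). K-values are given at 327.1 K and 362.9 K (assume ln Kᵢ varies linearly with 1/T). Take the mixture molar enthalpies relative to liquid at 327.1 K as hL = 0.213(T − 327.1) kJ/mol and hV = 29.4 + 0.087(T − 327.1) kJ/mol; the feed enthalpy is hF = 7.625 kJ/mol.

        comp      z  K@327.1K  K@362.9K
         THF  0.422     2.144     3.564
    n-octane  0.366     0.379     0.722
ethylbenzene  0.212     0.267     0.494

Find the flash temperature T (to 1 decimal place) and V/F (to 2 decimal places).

T = 331.9 K, V/F = 0.23

Adiabatic flash: solve Rachford–Rice at each trial T, then check hF = ψ·hV(T) + (1−ψ)·hL(T).
  T = 327.1 K: K = (2.144, 0.379, 0.267), RR gives ψ = 0.132, H_out = 3.873 kJ/mol
  T = 362.9 K: K = (3.564, 0.722, 0.494), RR gives ψ = 0.889, H_out = 29.742 kJ/mol
  T = 345.0 K: K = (2.801, 0.532, 0.369), RR gives ψ = 0.473, H_out = 16.640 kJ/mol
  T = 336.1 K: K = (2.461, 0.451, 0.316), RR gives ψ = 0.308, H_out = 10.615 kJ/mol
  T = 331.6 K: K = (2.299, 0.414, 0.291), RR gives ψ = 0.223, H_out = 7.381 kJ/mol
  T = 333.9 K: K = (2.381, 0.433, 0.303), RR gives ψ = 0.267, H_out = 9.060 kJ/mol
Linear interpolation between T = 331.6 (H_out = 7.381) and T = 333.9 (H_out = 9.060) on hF = 7.625 gives T ≈ 331.9 K, at which ψ = 0.23.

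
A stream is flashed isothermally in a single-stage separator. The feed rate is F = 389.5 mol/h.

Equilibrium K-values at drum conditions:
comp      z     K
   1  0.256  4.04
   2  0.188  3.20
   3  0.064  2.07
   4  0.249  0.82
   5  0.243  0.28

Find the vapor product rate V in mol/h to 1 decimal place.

V = 291.8 mol/h

Rachford–Rice: g(ψ) = Σ zᵢ(Kᵢ−1)/(1+ψ(Kᵢ−1)) = 0.
Feasibility: ΣzᵢKᵢ = 2.041, Σzᵢ/Kᵢ = 1.325 — both > 1, two phases present.
Iterate (Newton) starting at ψ = 0.5:
  ψ = 0.500: g = 0.2278, g' = -0.927 → ψ = 0.746
  ψ = 0.746: g = 0.0034, g' = -0.973 → ψ = 0.749
Converged at ψ = 0.749.
Then V = ψ·F = 0.7492·389.5 = 291.8 mol/h and L = F − V = 97.7 mol/h.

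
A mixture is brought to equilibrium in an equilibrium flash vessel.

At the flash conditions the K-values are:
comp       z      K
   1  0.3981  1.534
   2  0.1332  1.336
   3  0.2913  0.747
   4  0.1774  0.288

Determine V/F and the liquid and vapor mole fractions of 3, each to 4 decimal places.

V/F = 0.2362, x_3 = 0.3098, y_3 = 0.2314

Rachford–Rice: g(V/F) = Σ zᵢ(Kᵢ−1)/(1+V/F(Kᵢ−1)) = 0.
g(0) = ΣzᵢKᵢ − 1 = 0.0573 and g(1) = 1 − Σzᵢ/Kᵢ = -0.3652, so a root lies in (0, 1).
Iterate (Newton) starting at V/F = 0.5:
  V/F = 0.5000: g = -0.07440, g' = -0.3230 → V/F = 0.2697
  V/F = 0.2697: g = -0.00856, g' = -0.2586 → V/F = 0.2366
  V/F = 0.2366: g = -0.00009, g' = -0.2535 → V/F = 0.2362
Converged at V/F = 0.2362.
Compositions from xᵢ = zᵢ/(1+V/F(Kᵢ−1)), yᵢ = Kᵢxᵢ:
  1: x = 0.3535, y = 0.5423
  2: x = 0.1234, y = 0.1649
  3: x = 0.3098, y = 0.2314
  4: x = 0.2133, y = 0.0614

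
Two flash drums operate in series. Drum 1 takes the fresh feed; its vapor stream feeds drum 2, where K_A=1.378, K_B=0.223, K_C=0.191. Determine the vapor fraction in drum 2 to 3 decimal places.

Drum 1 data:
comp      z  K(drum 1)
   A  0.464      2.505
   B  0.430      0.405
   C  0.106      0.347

Drum 1:
Let ψ₁ = V/F and solve Σ zᵢ(Kᵢ−1)/(1+ψ₁(Kᵢ−1)) = 0.
Check two-phase: ΣzᵢKᵢ = 1.373 > 1 and Σzᵢ/Kᵢ = 1.552 > 1, so g(0) = 0.373 > 0 and g(1) = -0.552 < 0.
Newton iteration, ψ₁⁰ = 0.5:
  ψ₁ = 0.500: g = -0.0685, g' = -0.750 → ψ₁ = 0.409
Converged at ψ₁ = 0.409.
Drum-1 compositions:
  A: x = 0.287, y = 0.720
  B: x = 0.568, y = 0.230
  C: x = 0.145, y = 0.050
Drum-2 feed = drum-1 vapor: z₂ = (0.7198, 0.2301, 0.0502).
Drum 2:
Newton–Raphson from ψ₂ = 0.61:
  ψ₂ = 0.610: g = -0.1989, g' = -0.698 → ψ₂ = 0.325
  ψ₂ = 0.325: g = -0.0519, g' = -0.391 → ψ₂ = 0.192
  ψ₂ = 0.192: g = -0.0045, g' = -0.327 → ψ₂ = 0.178
Converged at ψ₂ = 0.178.
  A: x = 0.674, y = 0.929
  B: x = 0.267, y = 0.060
  C: x = 0.059, y = 0.011

V/F (drum 2) = 0.178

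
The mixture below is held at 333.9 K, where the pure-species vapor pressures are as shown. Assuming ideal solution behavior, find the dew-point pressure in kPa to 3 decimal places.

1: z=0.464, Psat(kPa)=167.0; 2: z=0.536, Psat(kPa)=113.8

Pdew = 133.539 kPa

At the dew point ψ → 1, so Σzᵢ/Kᵢ = 1 with Kᵢ = Pᵢˢᵃᵗ/P ⇒ 1/P = Σzᵢ/Pᵢˢᵃᵗ.
1/P = 0.464/167.0 + 0.536/113.8 = 0.007488 ⇒ P = 133.539 kPa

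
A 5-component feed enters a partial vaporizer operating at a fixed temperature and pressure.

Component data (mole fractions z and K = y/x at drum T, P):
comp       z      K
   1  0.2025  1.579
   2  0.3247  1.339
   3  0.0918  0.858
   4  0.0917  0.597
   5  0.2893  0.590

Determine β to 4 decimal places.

β = 0.3540

Let β = V/F and solve Σ zᵢ(Kᵢ−1)/(1+β(Kᵢ−1)) = 0.
Feasibility: ΣzᵢKᵢ = 1.0587, Σzᵢ/Kᵢ = 1.1217 — both > 1, two phases present.
Newton–Raphson from β = 0.5:
  β = 0.5000: g = -0.02447, g' = -0.1706 → β = 0.3565
  β = 0.3565: g = -0.00042, g' = -0.1654 → β = 0.3540
Converged at β = 0.3540.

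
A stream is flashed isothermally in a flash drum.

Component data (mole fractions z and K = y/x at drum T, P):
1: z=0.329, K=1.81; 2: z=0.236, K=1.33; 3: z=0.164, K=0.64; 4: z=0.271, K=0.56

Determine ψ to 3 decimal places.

Material balance + equilibrium reduce to Σ zᵢ(Kᵢ−1)/(1+ψ(Kᵢ−1)) = 0.
Feasibility: ΣzᵢKᵢ = 1.166, Σzᵢ/Kᵢ = 1.099 — both > 1, two phases present.
Newton–Raphson from ψ = 0.5:
  ψ = 0.500: g = 0.0317, g' = -0.246 → ψ = 0.629
  ψ = 0.629: g = -0.0001, g' = -0.248 → ψ = 0.628
Converged at ψ = 0.628.

ψ = 0.628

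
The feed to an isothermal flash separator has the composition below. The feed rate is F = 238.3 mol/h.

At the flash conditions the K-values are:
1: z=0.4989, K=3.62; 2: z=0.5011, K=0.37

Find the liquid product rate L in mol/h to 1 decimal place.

L = 95.2 mol/h

Let ψ = V/F and solve Σ zᵢ(Kᵢ−1)/(1+ψ(Kᵢ−1)) = 0.
g(0) = ΣzᵢKᵢ − 1 = 0.9914 and g(1) = 1 − Σzᵢ/Kᵢ = -0.4921, so a root lies in (0, 1).
Newton iteration, ψ⁰ = 0.32:
  ψ = 0.3200: g = 0.31560, g' = -1.3253 → ψ = 0.5581
  ψ = 0.5581: g = 0.04395, g' = -1.0379 → ψ = 0.6005
  ψ = 0.6005: g = 0.00017, g' = -1.0318 → ψ = 0.6006
Converged at ψ = 0.6006.
Then V = ψ·F = 0.6006·238.3 = 143.1 mol/h and L = F − V = 95.2 mol/h.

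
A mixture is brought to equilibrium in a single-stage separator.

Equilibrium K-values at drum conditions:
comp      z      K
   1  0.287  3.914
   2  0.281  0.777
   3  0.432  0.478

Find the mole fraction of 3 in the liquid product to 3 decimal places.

Material balance + equilibrium reduce to Σ zᵢ(Kᵢ−1)/(1+β(Kᵢ−1)) = 0.
Feasibility: ΣzᵢKᵢ = 1.548, Σzᵢ/Kᵢ = 1.339 — both > 1, two phases present.
Newton–Raphson from β = 0.6:
  β = 0.600: g = -0.0964, g' = -0.591 → β = 0.437
  β = 0.437: g = 0.0064, g' = -0.686 → β = 0.446
Converged at β = 0.446.
Compositions from xᵢ = zᵢ/(1+β(Kᵢ−1)), yᵢ = Kᵢxᵢ:
  1: x = 0.125, y = 0.488
  2: x = 0.312, y = 0.242
  3: x = 0.563, y = 0.269

x_3 = 0.563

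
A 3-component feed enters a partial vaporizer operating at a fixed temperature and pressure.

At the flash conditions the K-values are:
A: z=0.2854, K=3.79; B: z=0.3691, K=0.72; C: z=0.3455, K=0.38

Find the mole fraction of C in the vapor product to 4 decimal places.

y_C = 0.1701

Rachford–Rice: g(ψ) = Σ zᵢ(Kᵢ−1)/(1+ψ(Kᵢ−1)) = 0.
g(0) = ΣzᵢKᵢ − 1 = 0.4787 and g(1) = 1 − Σzᵢ/Kᵢ = -0.4972, so a root lies in (0, 1).
Newton iteration, ψ⁰ = 0.5:
  ψ = 0.5000: g = -0.09815, g' = -0.7054 → ψ = 0.3609
  ψ = 0.3609: g = 0.00588, g' = -0.8079 → ψ = 0.3681
  ψ = 0.3681: g = 0.00003, g' = -0.7996 → ψ = 0.3682
Converged at ψ = 0.3682.
Compositions from xᵢ = zᵢ/(1+ψ(Kᵢ−1)), yᵢ = Kᵢxᵢ:
  A: x = 0.1408, y = 0.5336
  B: x = 0.4115, y = 0.2963
  C: x = 0.4477, y = 0.1701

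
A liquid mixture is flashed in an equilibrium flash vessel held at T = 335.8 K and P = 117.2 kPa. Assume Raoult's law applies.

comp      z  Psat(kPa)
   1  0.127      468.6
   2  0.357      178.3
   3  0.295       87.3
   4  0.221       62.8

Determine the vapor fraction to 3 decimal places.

Raoult's law: Kᵢ = Pᵢˢᵃᵗ/P = Pᵢˢᵃᵗ/117.2.
  K_1 = 468.6/117.2 = 3.99829, K_2 = 178.3/117.2 = 1.52133, K_3 = 87.3/117.2 = 0.74488, K_4 = 62.8/117.2 = 0.53584
Material balance + equilibrium reduce to Σ zᵢ(Kᵢ−1)/(1+ψ(Kᵢ−1)) = 0.
Check two-phase: ΣzᵢKᵢ = 1.389 > 1 and Σzᵢ/Kᵢ = 1.075 > 1, so g(0) = 0.389 > 0 and g(1) = -0.075 < 0.
Iterate (Newton) starting at ψ = 0.49:
  ψ = 0.490: g = 0.0837, g' = -0.354 → ψ = 0.727
  ψ = 0.727: g = 0.0076, g' = -0.301 → ψ = 0.752
Converged at ψ = 0.752.

ψ = 0.752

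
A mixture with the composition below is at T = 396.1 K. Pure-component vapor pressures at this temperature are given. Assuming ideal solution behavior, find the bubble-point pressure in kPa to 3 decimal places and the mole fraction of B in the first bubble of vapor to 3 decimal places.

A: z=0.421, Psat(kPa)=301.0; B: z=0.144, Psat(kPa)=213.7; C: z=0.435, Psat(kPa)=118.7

Pbub = 209.128 kPa, y_B = 0.147

At the bubble point ψ → 0, so ΣzᵢKᵢ = 1 with Kᵢ = Pᵢˢᵃᵗ/P ⇒ P = ΣzᵢPᵢˢᵃᵗ.
P = 0.421·301.0 + 0.144·213.7 + 0.435·118.7 = 209.128 kPa
yᵢ = zᵢPᵢˢᵃᵗ/P ⇒ y_B = 0.144·213.7/209.128 = 0.147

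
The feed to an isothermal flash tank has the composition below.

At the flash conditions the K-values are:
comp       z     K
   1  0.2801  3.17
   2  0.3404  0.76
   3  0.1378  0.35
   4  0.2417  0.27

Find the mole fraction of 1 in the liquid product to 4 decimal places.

Let ψ = V/F and solve Σ zᵢ(Kᵢ−1)/(1+ψ(Kᵢ−1)) = 0.
g(0) = ΣzᵢKᵢ − 1 = 0.2601 and g(1) = 1 − Σzᵢ/Kᵢ = -0.8252, so a root lies in (0, 1).
Iterate (Newton) starting at ψ = 0.5:
  ψ = 0.5000: g = -0.21187, g' = -0.7759 → ψ = 0.2269
  ψ = 0.2269: g = 0.00431, g' = -0.8792 → ψ = 0.2318
  ψ = 0.2318: g = 0.00002, g' = -0.8731 → ψ = 0.2319
Converged at ψ = 0.2319.
Compositions from xᵢ = zᵢ/(1+ψ(Kᵢ−1)), yᵢ = Kᵢxᵢ:
  1: x = 0.1863, y = 0.5907
  2: x = 0.3605, y = 0.2739
  3: x = 0.1623, y = 0.0568
  4: x = 0.2909, y = 0.0786

x_1 = 0.1863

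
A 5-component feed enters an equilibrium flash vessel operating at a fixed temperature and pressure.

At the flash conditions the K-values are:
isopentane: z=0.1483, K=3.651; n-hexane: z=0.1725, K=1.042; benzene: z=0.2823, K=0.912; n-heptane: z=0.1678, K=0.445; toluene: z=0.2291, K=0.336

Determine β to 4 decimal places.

β = 0.1401

Let β = V/F and solve Σ zᵢ(Kᵢ−1)/(1+β(Kᵢ−1)) = 0.
g(0) = ΣzᵢKᵢ − 1 = 0.1303 and g(1) = 1 − Σzᵢ/Kᵢ = -0.5746, so a root lies in (0, 1).
Iterate (Newton) starting at β = 0.63:
  β = 0.6300: g = -0.27673, g' = -0.5697 → β = 0.1442
  β = 0.1442: g = -0.00302, g' = -0.7326 → β = 0.1401
Converged at β = 0.1401.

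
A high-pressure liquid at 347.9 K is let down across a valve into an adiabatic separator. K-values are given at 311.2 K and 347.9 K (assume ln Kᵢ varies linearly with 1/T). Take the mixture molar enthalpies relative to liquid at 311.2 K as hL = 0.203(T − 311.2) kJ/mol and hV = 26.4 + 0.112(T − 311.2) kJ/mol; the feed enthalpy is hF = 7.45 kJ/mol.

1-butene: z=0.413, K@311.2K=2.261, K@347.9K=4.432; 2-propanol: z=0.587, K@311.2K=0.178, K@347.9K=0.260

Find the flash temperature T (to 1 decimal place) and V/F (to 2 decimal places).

Adiabatic flash: solve Rachford–Rice at each trial T, then check hF = ψ·hV(T) + (1−ψ)·hL(T).
  T = 311.2 K: K = (2.261, 0.178), RR gives ψ = 0.037, H_out = 0.975 kJ/mol
  T = 347.9 K: K = (4.432, 0.260), RR gives ψ = 0.387, H_out = 16.376 kJ/mol
  T = 329.5 K: K = (3.222, 0.217), RR gives ψ = 0.264, H_out = 10.233 kJ/mol
  T = 320.4 K: K = (2.716, 0.197), RR gives ψ = 0.172, H_out = 6.274 kJ/mol
  T = 324.9 K: K = (2.959, 0.207), RR gives ψ = 0.221, H_out = 8.346 kJ/mol
  T = 322.6 K: K = (2.833, 0.202), RR gives ψ = 0.197, H_out = 7.319 kJ/mol
Linear interpolation between T = 322.6 (H_out = 7.319) and T = 324.9 (H_out = 8.346) on hF = 7.45 gives T ≈ 322.9 K, at which ψ = 0.20.

T = 322.9 K, V/F = 0.20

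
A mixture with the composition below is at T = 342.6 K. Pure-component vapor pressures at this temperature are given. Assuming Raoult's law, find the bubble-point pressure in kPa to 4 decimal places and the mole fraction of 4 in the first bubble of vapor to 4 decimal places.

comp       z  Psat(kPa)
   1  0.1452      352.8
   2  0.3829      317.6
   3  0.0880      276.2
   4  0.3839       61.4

Pbub = 220.7127 kPa, y_4 = 0.1068

At the bubble point ψ → 0, so ΣzᵢKᵢ = 1 with Kᵢ = Pᵢˢᵃᵗ/P ⇒ P = ΣzᵢPᵢˢᵃᵗ.
P = 0.1452·352.8 + 0.3829·317.6 + 0.0880·276.2 + 0.3839·61.4 = 220.7127 kPa
yᵢ = zᵢPᵢˢᵃᵗ/P ⇒ y_4 = 0.3839·61.4/220.7127 = 0.1068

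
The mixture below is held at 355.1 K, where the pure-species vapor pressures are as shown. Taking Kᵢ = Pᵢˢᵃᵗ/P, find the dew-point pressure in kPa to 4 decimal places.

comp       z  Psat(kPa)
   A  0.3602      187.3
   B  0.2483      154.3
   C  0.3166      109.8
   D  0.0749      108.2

Pdew = 140.6869 kPa

At the dew point ψ → 1, so Σzᵢ/Kᵢ = 1 with Kᵢ = Pᵢˢᵃᵗ/P ⇒ 1/P = Σzᵢ/Pᵢˢᵃᵗ.
1/P = 0.3602/187.3 + 0.2483/154.3 + 0.3166/109.8 + 0.0749/108.2 = 0.0071080 ⇒ P = 140.6869 kPa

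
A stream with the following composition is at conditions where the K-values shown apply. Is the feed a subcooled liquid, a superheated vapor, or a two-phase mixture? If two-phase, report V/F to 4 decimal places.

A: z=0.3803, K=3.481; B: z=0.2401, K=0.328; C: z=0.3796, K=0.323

ΣzᵢKᵢ = 1.5252; Σzᵢ/Kᵢ = 2.0165.
Both exceed 1, so a two-phase solution exists.
Let ψ = V/F and solve Σ zᵢ(Kᵢ−1)/(1+ψ(Kᵢ−1)) = 0.
Newton iteration, ψ⁰ = 0.44:
  ψ = 0.4400: g = -0.14401, g' = -1.1066 → ψ = 0.3099
  ψ = 0.3099: g = 0.00445, g' = -1.1998 → ψ = 0.3136
Converged at ψ = 0.3136.

two-phase, V/F = 0.3136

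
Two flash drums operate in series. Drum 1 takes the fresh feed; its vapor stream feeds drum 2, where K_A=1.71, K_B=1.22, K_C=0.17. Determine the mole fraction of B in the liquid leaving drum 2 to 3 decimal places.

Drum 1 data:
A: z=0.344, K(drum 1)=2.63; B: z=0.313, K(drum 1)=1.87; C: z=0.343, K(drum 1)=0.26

Drum 1:
Newton–Raphson from ψ₁ = 0.53:
  ψ₁ = 0.530: g = 0.0696, g' = -0.882 → ψ₁ = 0.609
  ψ₁ = 0.609: g = -0.0025, g' = -0.954 → ψ₁ = 0.606
Converged at ψ₁ = 0.606.
Drum-1 compositions:
  A: x = 0.173, y = 0.455
  B: x = 0.205, y = 0.383
  C: x = 0.622, y = 0.162
Drum-2 feed = drum-1 vapor: z₂ = (0.4551, 0.3832, 0.1617).
Drum 2:
Rachford–Rice: g(ψ₂) = Σ zᵢ(Kᵢ−1)/(1+ψ₂(Kᵢ−1)) = 0.
Feasibility: ΣzᵢKᵢ = 1.273, Σzᵢ/Kᵢ = 1.532 — both > 1, two phases present.
Newton iteration, ψ₂⁰ = 0.5:
  ψ₂ = 0.500: g = 0.0849, g' = -0.466 → ψ₂ = 0.682
  ψ₂ = 0.682: g = -0.0187, g' = -0.711 → ψ₂ = 0.656
  ψ₂ = 0.656: g = -0.0007, g' = -0.658 → ψ₂ = 0.655
Converged at ψ₂ = 0.655.
  A: x = 0.311, y = 0.531
  B: x = 0.335, y = 0.409
  C: x = 0.354, y = 0.060

x_B (drum 2) = 0.335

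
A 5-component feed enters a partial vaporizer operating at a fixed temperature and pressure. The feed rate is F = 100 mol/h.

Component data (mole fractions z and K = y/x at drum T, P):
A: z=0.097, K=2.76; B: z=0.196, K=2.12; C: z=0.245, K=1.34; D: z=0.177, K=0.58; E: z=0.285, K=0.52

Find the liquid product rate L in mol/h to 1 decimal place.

Material balance + equilibrium reduce to Σ zᵢ(Kᵢ−1)/(1+ψ(Kᵢ−1)) = 0.
Feasibility: ΣzᵢKᵢ = 1.262, Σzᵢ/Kᵢ = 1.164 — both > 1, two phases present.
Newton–Raphson from ψ = 0.5:
  ψ = 0.500: g = 0.0286, g' = -0.370 → ψ = 0.577
  ψ = 0.577: g = 0.0003, g' = -0.364 → ψ = 0.578
Converged at ψ = 0.578.
Then V = ψ·F = 0.5780·100 = 57.8 mol/h and L = F − V = 42.2 mol/h.

L = 42.2 mol/h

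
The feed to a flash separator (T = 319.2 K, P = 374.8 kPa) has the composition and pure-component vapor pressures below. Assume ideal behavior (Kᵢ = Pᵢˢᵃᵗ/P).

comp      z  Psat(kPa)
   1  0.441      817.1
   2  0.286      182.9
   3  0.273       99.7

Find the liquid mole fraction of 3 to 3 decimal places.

Raoult's law: Kᵢ = Pᵢˢᵃᵗ/P = Pᵢˢᵃᵗ/374.8.
  K_1 = 817.1/374.8 = 2.18010, K_2 = 182.9/374.8 = 0.48799, K_3 = 99.7/374.8 = 0.26601
Material balance + equilibrium reduce to Σ zᵢ(Kᵢ−1)/(1+V/F(Kᵢ−1)) = 0.
Feasibility: ΣzᵢKᵢ = 1.174, Σzᵢ/Kᵢ = 1.815 — both > 1, two phases present.
Newton iteration, V/F⁰ = 0.5:
  V/F = 0.500: g = -0.1861, g' = -0.745 → V/F = 0.250
  V/F = 0.250: g = -0.0117, g' = -0.685 → V/F = 0.233
Converged at V/F = 0.233.
Compositions from xᵢ = zᵢ/(1+V/F(Kᵢ−1)), yᵢ = Kᵢxᵢ:
  1: x = 0.346, y = 0.754
  2: x = 0.325, y = 0.158
  3: x = 0.329, y = 0.088

x_3 = 0.329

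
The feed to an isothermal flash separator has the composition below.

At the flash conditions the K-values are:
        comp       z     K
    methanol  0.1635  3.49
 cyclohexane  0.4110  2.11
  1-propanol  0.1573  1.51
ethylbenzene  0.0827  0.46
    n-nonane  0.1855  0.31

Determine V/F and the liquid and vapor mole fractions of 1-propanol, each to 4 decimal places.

V/F = 0.8831, x_1-propanol = 0.1085, y_1-propanol = 0.1638

Rachford–Rice: g(V/F) = Σ zᵢ(Kᵢ−1)/(1+V/F(Kᵢ−1)) = 0.
g(0) = ΣzᵢKᵢ − 1 = 0.7709 and g(1) = 1 − Σzᵢ/Kᵢ = -0.1240, so a root lies in (0, 1).
Newton–Raphson from V/F = 0.5:
  V/F = 0.5000: g = 0.28206, g' = -0.6876 → V/F = 0.9102
  V/F = 0.9102: g = -0.02556, g' = -0.9710 → V/F = 0.8839
  V/F = 0.8839: g = -0.00074, g' = -0.9159 → V/F = 0.8831
Converged at V/F = 0.8831.
Compositions from xᵢ = zᵢ/(1+V/F(Kᵢ−1)), yᵢ = Kᵢxᵢ:
  methanol: x = 0.0511, y = 0.1784
  cyclohexane: x = 0.2076, y = 0.4379
  1-propanol: x = 0.1085, y = 0.1638
  ethylbenzene: x = 0.1581, y = 0.0727
  n-nonane: x = 0.4748, y = 0.1472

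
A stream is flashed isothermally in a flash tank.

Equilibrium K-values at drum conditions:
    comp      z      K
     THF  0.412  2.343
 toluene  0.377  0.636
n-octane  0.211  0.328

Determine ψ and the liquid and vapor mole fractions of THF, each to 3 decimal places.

Iterate (Newton) starting at ψ = 0.5:
  ψ = 0.500: g = -0.0503, g' = -0.557 → ψ = 0.410
Converged at ψ = 0.410.
Compositions from xᵢ = zᵢ/(1+ψ(Kᵢ−1)), yᵢ = Kᵢxᵢ:
  THF: x = 0.266, y = 0.623
  toluene: x = 0.443, y = 0.282
  n-octane: x = 0.291, y = 0.095

ψ = 0.410, x_THF = 0.266, y_THF = 0.623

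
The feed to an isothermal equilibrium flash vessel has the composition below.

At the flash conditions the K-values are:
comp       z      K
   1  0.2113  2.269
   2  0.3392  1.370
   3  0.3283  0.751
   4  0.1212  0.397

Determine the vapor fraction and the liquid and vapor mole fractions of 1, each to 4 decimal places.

Material balance + equilibrium reduce to Σ zᵢ(Kᵢ−1)/(1+ψ(Kᵢ−1)) = 0.
Feasibility: ΣzᵢKᵢ = 1.2388, Σzᵢ/Kᵢ = 1.0832 — both > 1, two phases present.
Newton iteration, ψ⁰ = 0.53:
  ψ = 0.5300: g = 0.06366, g' = -0.2763 → ψ = 0.7604
  ψ = 0.7604: g = -0.00140, g' = -0.2977 → ψ = 0.7557
Converged at ψ = 0.7557.
Compositions from xᵢ = zᵢ/(1+ψ(Kᵢ−1)), yᵢ = Kᵢxᵢ:
  1: x = 0.1079, y = 0.2447
  2: x = 0.2651, y = 0.3632
  3: x = 0.4044, y = 0.3037
  4: x = 0.2227, y = 0.0884

ψ = 0.7557, x_1 = 0.1079, y_1 = 0.2447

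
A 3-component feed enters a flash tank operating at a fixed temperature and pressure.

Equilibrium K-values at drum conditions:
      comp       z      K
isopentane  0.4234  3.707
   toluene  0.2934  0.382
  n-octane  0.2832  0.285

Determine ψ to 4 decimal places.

ψ = 0.4218

Material balance + equilibrium reduce to Σ zᵢ(Kᵢ−1)/(1+ψ(Kᵢ−1)) = 0.
Check two-phase: ΣzᵢKᵢ = 1.7623 > 1 and Σzᵢ/Kᵢ = 1.8760 > 1, so g(0) = 0.7623 > 0 and g(1) = -0.8760 < 0.
Newton iteration, ψ⁰ = 0.55:
  ψ = 0.5500: g = -0.14790, g' = -1.1513 → ψ = 0.4215
  ψ = 0.4215: g = 0.00026, g' = -1.1784 → ψ = 0.4218
Converged at ψ = 0.4218.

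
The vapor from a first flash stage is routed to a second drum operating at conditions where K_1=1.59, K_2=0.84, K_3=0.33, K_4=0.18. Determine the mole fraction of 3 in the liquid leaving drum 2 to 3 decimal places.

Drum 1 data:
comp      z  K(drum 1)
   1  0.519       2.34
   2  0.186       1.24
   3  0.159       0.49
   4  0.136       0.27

x_3 (drum 2) = 0.188

Drum 1:
Newton iteration, ψ₁⁰ = 0.5:
  ψ₁ = 0.500: g = 0.1911, g' = -0.597 → ψ₁ = 0.820
  ψ₁ = 0.820: g = -0.0182, g' = -0.791 → ψ₁ = 0.797
Converged at ψ₁ = 0.797.
Drum-1 compositions:
  1: x = 0.251, y = 0.587
  2: x = 0.156, y = 0.194
  3: x = 0.268, y = 0.131
  4: x = 0.325, y = 0.088
Drum-2 feed = drum-1 vapor: z₂ = (0.5874, 0.1936, 0.1312, 0.0878).
Drum 2:
Material balance + equilibrium reduce to Σ zᵢ(Kᵢ−1)/(1+ψ₂(Kᵢ−1)) = 0.
g(0) = ΣzᵢKᵢ − 1 = 0.156 and g(1) = 1 − Σzᵢ/Kᵢ = -0.485, so a root lies in (0, 1).
Iterate (Newton) starting at ψ₂ = 0.68:
  ψ₂ = 0.680: g = -0.1116, g' = -0.611 → ψ₂ = 0.497
  ψ₂ = 0.497: g = -0.0191, g' = -0.429 → ψ₂ = 0.453
  ψ₂ = 0.453: g = -0.0006, g' = -0.404 → ψ₂ = 0.451
Converged at ψ₂ = 0.451.
  1: x = 0.464, y = 0.738
  2: x = 0.209, y = 0.175
  3: x = 0.188, y = 0.062
  4: x = 0.139, y = 0.025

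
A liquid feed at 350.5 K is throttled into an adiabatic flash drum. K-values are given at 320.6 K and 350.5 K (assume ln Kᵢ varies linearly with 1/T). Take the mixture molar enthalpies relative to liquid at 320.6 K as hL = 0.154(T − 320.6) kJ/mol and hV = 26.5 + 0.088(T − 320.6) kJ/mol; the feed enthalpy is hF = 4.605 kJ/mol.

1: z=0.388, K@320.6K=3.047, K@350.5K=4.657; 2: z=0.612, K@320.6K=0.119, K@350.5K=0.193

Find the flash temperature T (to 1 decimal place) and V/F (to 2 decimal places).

T = 323.1 K, V/F = 0.16

Adiabatic flash: solve Rachford–Rice at each trial T, then check hF = ψ·hV(T) + (1−ψ)·hL(T).
  T = 320.6 K: K = (3.047, 0.119), RR gives ψ = 0.141, H_out = 3.748 kJ/mol
  T = 350.5 K: K = (4.657, 0.193), RR gives ψ = 0.313, H_out = 12.292 kJ/mol
  T = 335.6 K: K = (3.805, 0.153), RR gives ψ = 0.240, H_out = 8.435 kJ/mol
  T = 328.1 K: K = (3.414, 0.135), RR gives ψ = 0.195, H_out = 6.233 kJ/mol
  T = 324.4 K: K = (3.230, 0.127), RR gives ψ = 0.170, H_out = 5.049 kJ/mol
  T = 322.5 K: K = (3.138, 0.123), RR gives ψ = 0.156, H_out = 4.411 kJ/mol
Linear interpolation between T = 322.5 (H_out = 4.411) and T = 324.4 (H_out = 5.049) on hF = 4.605 gives T ≈ 323.1 K, at which ψ = 0.16.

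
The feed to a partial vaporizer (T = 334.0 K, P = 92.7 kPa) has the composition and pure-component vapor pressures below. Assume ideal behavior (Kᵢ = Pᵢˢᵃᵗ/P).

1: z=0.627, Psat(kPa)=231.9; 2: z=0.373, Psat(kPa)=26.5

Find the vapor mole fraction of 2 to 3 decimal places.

y_2 = 0.194

Raoult's law: Kᵢ = Pᵢˢᵃᵗ/P = Pᵢˢᵃᵗ/92.7.
  K_1 = 231.9/92.7 = 2.50162, K_2 = 26.5/92.7 = 0.28587
Material balance + equilibrium reduce to Σ zᵢ(Kᵢ−1)/(1+ψ(Kᵢ−1)) = 0.
g(0) = ΣzᵢKᵢ − 1 = 0.675 and g(1) = 1 − Σzᵢ/Kᵢ = -0.555, so a root lies in (0, 1).
Binary case is linear: z₁(K₁−1)(1+ψ(K₂−1)) + z₂(K₂−1)(1+ψ(K₁−1)) = 0
⇒ ψ = [z₁(K₁−1)+z₂(K₂−1)] / [−(K₁−1)(K₂−1)] = 0.6751/1.0724 = 0.630
Compositions from xᵢ = zᵢ/(1+ψ(Kᵢ−1)), yᵢ = Kᵢxᵢ:
  1: x = 0.322, y = 0.806
  2: x = 0.678, y = 0.194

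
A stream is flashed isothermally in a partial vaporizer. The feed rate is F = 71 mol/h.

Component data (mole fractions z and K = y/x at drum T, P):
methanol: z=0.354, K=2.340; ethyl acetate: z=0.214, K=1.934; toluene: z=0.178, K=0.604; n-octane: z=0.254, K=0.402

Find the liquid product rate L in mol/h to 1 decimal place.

Newton iteration, ψ⁰ = 0.31:
  ψ = 0.310: g = 0.2233, g' = -0.603 → ψ = 0.681
  ψ = 0.681: g = 0.0177, g' = -0.554 → ψ = 0.712
Converged at ψ = 0.712.
Then V = ψ·F = 0.7122·71 = 50.6 mol/h and L = F − V = 20.4 mol/h.

L = 20.4 mol/h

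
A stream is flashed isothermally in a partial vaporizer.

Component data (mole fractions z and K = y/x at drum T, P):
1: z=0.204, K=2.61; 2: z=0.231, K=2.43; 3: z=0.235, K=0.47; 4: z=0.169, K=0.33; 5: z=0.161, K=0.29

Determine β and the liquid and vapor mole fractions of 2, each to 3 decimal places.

Rachford–Rice: g(β) = Σ zᵢ(Kᵢ−1)/(1+β(Kᵢ−1)) = 0.
Feasibility: ΣzᵢKᵢ = 1.307, Σzᵢ/Kᵢ = 1.741 — both > 1, two phases present.
Newton–Raphson from β = 0.5:
  β = 0.500: g = -0.1424, g' = -0.812 → β = 0.325
  β = 0.325: g = -0.0024, g' = -0.806 → β = 0.322
Converged at β = 0.322.
Compositions from xᵢ = zᵢ/(1+β(Kᵢ−1)), yᵢ = Kᵢxᵢ:
  1: x = 0.134, y = 0.351
  2: x = 0.158, y = 0.384
  3: x = 0.283, y = 0.133
  4: x = 0.215, y = 0.071
  5: x = 0.209, y = 0.061

β = 0.322, x_2 = 0.158, y_2 = 0.384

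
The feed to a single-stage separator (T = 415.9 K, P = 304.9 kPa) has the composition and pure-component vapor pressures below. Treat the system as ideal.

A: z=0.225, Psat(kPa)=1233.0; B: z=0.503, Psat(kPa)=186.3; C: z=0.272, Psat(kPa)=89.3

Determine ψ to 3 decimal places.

ψ = 0.190

Raoult's law: Kᵢ = Pᵢˢᵃᵗ/P = Pᵢˢᵃᵗ/304.9.
  K_A = 1233.0/304.9 = 4.04395, K_B = 186.3/304.9 = 0.61102, K_C = 89.3/304.9 = 0.29288
Let ψ = V/F and solve Σ zᵢ(Kᵢ−1)/(1+ψ(Kᵢ−1)) = 0.
g(0) = ΣzᵢKᵢ − 1 = 0.297 and g(1) = 1 − Σzᵢ/Kᵢ = -0.808, so a root lies in (0, 1).
Newton iteration, ψ⁰ = 0.5:
  ψ = 0.500: g = -0.2689, g' = -0.771 → ψ = 0.151
  ψ = 0.151: g = 0.0459, g' = -1.235 → ψ = 0.188
  ψ = 0.188: g = 0.0024, g' = -1.112 → ψ = 0.190
Converged at ψ = 0.190.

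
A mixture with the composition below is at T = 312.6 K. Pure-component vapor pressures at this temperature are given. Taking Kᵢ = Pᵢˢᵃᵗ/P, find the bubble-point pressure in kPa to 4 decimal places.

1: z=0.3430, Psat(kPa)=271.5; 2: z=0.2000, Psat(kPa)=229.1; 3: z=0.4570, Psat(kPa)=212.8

At the bubble point ψ → 0, so ΣzᵢKᵢ = 1 with Kᵢ = Pᵢˢᵃᵗ/P ⇒ P = ΣzᵢPᵢˢᵃᵗ.
P = 0.3430·271.5 + 0.2000·229.1 + 0.4570·212.8 = 236.1941 kPa

Pbub = 236.1941 kPa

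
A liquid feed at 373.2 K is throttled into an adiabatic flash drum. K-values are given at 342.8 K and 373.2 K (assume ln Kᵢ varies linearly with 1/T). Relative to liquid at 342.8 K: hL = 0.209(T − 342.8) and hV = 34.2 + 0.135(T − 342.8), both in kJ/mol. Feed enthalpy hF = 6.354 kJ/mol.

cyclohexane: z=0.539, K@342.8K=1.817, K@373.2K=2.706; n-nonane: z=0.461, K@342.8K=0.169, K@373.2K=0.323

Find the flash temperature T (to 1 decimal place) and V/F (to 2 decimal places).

T = 346.8 K, V/F = 0.16

Adiabatic flash: solve Rachford–Rice at each trial T, then check hF = ψ·hV(T) + (1−ψ)·hL(T).
  T = 342.8 K: K = (1.817, 0.169), RR gives ψ = 0.084, H_out = 2.885 kJ/mol
  T = 373.2 K: K = (2.706, 0.323), RR gives ψ = 0.526, H_out = 23.157 kJ/mol
  T = 358.0 K: K = (2.236, 0.237), RR gives ψ = 0.333, H_out = 14.204 kJ/mol
  T = 350.4 K: K = (2.020, 0.201), RR gives ψ = 0.223, H_out = 9.076 kJ/mol
  T = 346.6 K: K = (1.917, 0.184), RR gives ψ = 0.158, H_out = 6.159 kJ/mol
  T = 348.5 K: K = (1.968, 0.192), RR gives ψ = 0.191, H_out = 7.655 kJ/mol
Linear interpolation between T = 346.6 (H_out = 6.159) and T = 348.5 (H_out = 7.655) on hF = 6.354 gives T ≈ 346.8 K, at which ψ = 0.16.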